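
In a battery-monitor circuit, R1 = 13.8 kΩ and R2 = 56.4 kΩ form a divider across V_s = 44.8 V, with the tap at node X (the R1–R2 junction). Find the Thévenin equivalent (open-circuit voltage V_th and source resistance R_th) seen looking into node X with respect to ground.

V_th is the unloaded tap voltage: V_s · R2/(R1+R2) = 44.8 × 0.8034 = 35.99 V.
With V_s suppressed (replaced by a short), R_th = R1 ‖ R2 = (13.80 × 56.4)/(13.80 + 56.4) = 11.09 kΩ.

V_th ≈ 36.0 V, R_th ≈ 11.1 kΩ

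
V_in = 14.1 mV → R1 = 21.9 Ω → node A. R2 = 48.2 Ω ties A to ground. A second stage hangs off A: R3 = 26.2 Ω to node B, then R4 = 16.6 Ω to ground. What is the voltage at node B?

The second stage (R3 + R4 = 42.80 Ω) loads node A in parallel with R2.
Effective lower resistance at A: R2 ‖ 42.80 = 22.67 Ω.
First divider: V_A = V_in · 22.67/(21.9 + 22.67) = 7.172 mV.
V_B = V_A × 0.3879 = 2.782 mV.

V_B ≈ 2.78 mV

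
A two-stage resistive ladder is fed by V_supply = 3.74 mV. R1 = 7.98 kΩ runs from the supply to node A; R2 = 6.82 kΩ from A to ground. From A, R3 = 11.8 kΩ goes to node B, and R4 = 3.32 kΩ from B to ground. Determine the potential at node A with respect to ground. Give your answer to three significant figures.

V_A ≈ 1.39 mV

The second stage (R3 + R4 = 15.12 kΩ) loads node A in parallel with R2.
Effective lower resistance at A: R2 ‖ 15.12 = 4.700 kΩ.
First divider: V_A = V_supply · 4.700/(7.98 + 4.700) = 1.386 mV.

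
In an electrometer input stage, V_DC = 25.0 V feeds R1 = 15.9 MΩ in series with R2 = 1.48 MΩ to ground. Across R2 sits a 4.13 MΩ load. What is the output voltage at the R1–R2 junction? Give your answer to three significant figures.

V_out ≈ 1.60 V

First combine the lower leg with the load: R2 ‖ R_L = 1.090 MΩ.
Voltage divider with the loaded lower leg: V_out = 25.0 × 1.090/(15.9 + 1.090) = 25.0 × 0.06413 = 1.603 V.
(Unloaded it would be 2.13 V; the load pulls it down.)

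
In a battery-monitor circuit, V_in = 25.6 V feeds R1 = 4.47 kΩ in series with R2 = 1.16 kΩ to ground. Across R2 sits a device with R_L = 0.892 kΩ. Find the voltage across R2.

V_out ≈ 2.60 V

First combine the lower leg with the load: R2 ‖ R_L = 0.5042 kΩ.
Then V_out = V_in · R2'/(R1 + R2') = 25.6 × 0.5042/4.974 = 2.595 V.
(Unloaded it would be 5.27 V; the load pulls it down.)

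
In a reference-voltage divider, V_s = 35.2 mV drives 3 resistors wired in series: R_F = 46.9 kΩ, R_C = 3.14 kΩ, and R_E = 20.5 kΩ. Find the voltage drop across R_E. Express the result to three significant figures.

V ≈ 10.2 mV

ΣR = 46.9 + 3.14 + 20.5 = 70.54 kΩ.
V = V_s · R/ΣR = 35.2 × 0.2906 = 10.23 mV.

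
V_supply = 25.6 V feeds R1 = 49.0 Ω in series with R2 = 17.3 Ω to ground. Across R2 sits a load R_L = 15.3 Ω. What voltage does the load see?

V_out ≈ 3.64 V

First combine the lower leg with the load: R2 ‖ R_L = 8.119 Ω.
Then V_out = V_supply · R2'/(R1 + R2') = 25.6 × 8.119/57.12 = 3.639 V.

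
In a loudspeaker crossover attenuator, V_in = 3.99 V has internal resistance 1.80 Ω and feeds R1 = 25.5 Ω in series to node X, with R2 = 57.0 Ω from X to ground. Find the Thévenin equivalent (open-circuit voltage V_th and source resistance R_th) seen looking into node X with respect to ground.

R1' = 1.80 + 25.5 = 27.30 Ω (source resistance + R1).
Open-circuit (no load on X): V_th = V_in · R2/(R1' + R2) = 3.99 × 57.0/(27.30 + 57.0) = 2.698 V.
With V_in suppressed (replaced by a short), R_th = R1' ‖ R2 = (27.30 × 57.0)/(27.30 + 57.0) = 18.46 Ω.

V_th ≈ 2.70 V, R_th ≈ 18.5 Ω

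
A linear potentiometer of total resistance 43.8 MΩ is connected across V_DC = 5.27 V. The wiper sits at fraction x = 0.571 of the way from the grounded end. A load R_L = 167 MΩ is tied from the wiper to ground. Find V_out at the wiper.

V_out ≈ 2.83 V

The pot divides into 18.79 MΩ above the wiper and 25.01 MΩ below.
Lower segment in parallel with the load: 25.01 ‖ 167 = 21.75 MΩ.
Loaded-divider output: V_out = 5.27 × 0.5365 = 2.828 V.
(Unloaded: V_out = x·V_DC = 3.01 V.)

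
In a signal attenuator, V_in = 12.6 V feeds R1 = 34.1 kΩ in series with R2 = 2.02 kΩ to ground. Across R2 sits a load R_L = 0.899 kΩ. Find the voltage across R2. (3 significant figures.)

V_out ≈ 0.226 V

First combine the lower leg with the load: R2 ‖ R_L = 0.6221 kΩ.
Now apply the divider: V_out = 12.6 × 0.01792 = 0.2258 V.
(Unloaded it would be 0.705 V; the load pulls it down.)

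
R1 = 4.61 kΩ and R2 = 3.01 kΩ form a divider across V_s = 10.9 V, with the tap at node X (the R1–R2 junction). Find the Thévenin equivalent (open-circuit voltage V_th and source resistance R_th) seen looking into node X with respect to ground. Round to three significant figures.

With X open, the divider is unloaded: V_th = 10.9 × 3.01/7.620 = 4.306 V.
Zeroing V_s shorts the top of R1 to ground, so R_th = R1 ‖ R2 = 1.821 kΩ.

V_th ≈ 4.31 V, R_th ≈ 1.82 kΩ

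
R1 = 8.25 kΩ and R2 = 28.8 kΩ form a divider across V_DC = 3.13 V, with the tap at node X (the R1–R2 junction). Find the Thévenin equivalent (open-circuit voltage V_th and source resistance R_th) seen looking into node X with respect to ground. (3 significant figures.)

With X open, the divider is unloaded: V_th = 3.13 × 28.8/37.05 = 2.433 V.
With V_DC suppressed (replaced by a short), R_th = R1 ‖ R2 = (8.250 × 28.8)/(8.250 + 28.8) = 6.413 kΩ.

V_th ≈ 2.43 V, R_th ≈ 6.41 kΩ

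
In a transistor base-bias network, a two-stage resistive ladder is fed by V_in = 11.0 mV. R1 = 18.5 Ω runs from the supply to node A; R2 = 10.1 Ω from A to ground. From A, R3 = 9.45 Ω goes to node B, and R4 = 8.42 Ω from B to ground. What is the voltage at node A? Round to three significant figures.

Looking into the second stage from A: R3 + R4 = 17.87 Ω appears in parallel with R2.
R2 ‖ (R3+R4) = 6.453 Ω.
So V_A = 11.0 × 0.2586 = 2.845 mV.

V_A ≈ 2.84 mV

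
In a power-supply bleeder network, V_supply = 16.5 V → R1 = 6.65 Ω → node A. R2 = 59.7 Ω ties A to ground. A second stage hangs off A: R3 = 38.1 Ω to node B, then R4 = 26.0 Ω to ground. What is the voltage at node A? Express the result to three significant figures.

V_A ≈ 13.6 V

Looking into the second stage from A: R3 + R4 = 64.10 Ω appears in parallel with R2.
R2 ‖ (R3+R4) = 30.91 Ω.
So V_A = 16.5 × 0.8230 = 13.58 V.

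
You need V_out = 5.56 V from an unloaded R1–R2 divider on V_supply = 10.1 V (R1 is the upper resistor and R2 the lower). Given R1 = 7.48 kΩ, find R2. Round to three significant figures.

V_out/V_supply = R2/(R1+R2) = 0.5505.
So R2 = R1 · V_out/(V_supply − V_out) = 7.48 × 5.56/(10.1 − 5.56) = 7.48 × 1.225 = 9.161 kΩ.

R2 ≈ 9.16 kΩ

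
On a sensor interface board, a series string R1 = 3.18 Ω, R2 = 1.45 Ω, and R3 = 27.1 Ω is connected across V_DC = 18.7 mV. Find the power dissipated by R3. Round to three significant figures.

The common current is I = 18.7/31.73 = 0.5893 mA.
P(R3) = I²·R3 = (0.5893)² × 27.1 = 9.413 µW.

P ≈ 9.41 µW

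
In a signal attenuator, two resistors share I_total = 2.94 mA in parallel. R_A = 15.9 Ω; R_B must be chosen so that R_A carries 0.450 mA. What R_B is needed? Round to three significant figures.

In a two-way split, I_A/I_total = R_B/(R_A + R_B).
With f = 0.1531, R_B = R_A · f/(1−f) = 15.9 × 0.1807 = 2.873 Ω.

R_B ≈ 2.87 Ω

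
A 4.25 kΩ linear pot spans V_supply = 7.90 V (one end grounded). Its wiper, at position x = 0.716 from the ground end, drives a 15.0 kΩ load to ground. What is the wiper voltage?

Split the track: R_lower = x·R_p = 3.043 kΩ, R_upper = (1−x)·R_p = 1.207 kΩ.
Lower segment in parallel with the load: 3.043 ‖ 15.0 = 2.530 kΩ.
V_out = 7.90 × 2.530/(1.207 + 2.530) = 5.348 V.
(Unloaded: V_out = x·V_supply = 5.66 V.)

V_out ≈ 5.35 V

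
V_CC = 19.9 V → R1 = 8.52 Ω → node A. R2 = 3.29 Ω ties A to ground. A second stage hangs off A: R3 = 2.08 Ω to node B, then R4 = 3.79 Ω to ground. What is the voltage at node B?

V_B ≈ 2.55 V

The second stage (R3 + R4 = 5.870 Ω) loads node A in parallel with R2.
R2 ‖ (R3+R4) = 2.108 Ω.
First divider: V_A = V_CC · 2.108/(8.52 + 2.108) = 3.948 V.
V_B = V_A × 0.6457 = 2.549 V.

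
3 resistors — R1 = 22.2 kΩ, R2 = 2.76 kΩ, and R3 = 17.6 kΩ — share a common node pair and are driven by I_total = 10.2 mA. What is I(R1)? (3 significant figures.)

Total conductance ΣG = 1/22.2 + 1/2.76 + 1/17.6 = 0.4642 (units of 1/kΩ).
R1 takes the fraction G_k/ΣG = 0.04505/0.4642 = 0.09704, so I = 10.2 × 0.09704 = 0.9898 mA.

I ≈ 0.990 mA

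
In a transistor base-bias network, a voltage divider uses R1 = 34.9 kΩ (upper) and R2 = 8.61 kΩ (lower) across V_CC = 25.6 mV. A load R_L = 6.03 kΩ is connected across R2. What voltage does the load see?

V_out ≈ 2.36 mV

The load sits in parallel with R2, giving an effective lower resistance R2' = R2·R_L/(R2+R_L) = 3.546 kΩ.
Voltage divider with the loaded lower leg: V_out = 25.6 × 3.546/(34.9 + 3.546) = 25.6 × 0.09224 = 2.361 mV.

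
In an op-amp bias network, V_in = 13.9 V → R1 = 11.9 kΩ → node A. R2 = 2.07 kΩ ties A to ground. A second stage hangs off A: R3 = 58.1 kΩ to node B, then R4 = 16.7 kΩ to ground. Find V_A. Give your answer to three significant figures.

V_A ≈ 2.01 V

Node A sees R2 in parallel with the series input of stage 2, R3 + R4 = 74.80 kΩ.
Effective lower resistance at A: R2 ‖ 74.80 = 2.014 kΩ.
V_A = 13.9 × 2.014/(11.9 + 2.014) = 2.012 V.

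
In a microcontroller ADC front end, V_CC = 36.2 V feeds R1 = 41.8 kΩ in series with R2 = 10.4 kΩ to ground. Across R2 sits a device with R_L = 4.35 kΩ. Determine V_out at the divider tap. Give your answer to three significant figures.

V_out ≈ 2.47 V

The load sits in parallel with R2, giving an effective lower resistance R2' = R2·R_L/(R2+R_L) = 3.067 kΩ.
Voltage divider with the loaded lower leg: V_out = 36.2 × 3.067/(41.8 + 3.067) = 36.2 × 0.06836 = 2.475 V.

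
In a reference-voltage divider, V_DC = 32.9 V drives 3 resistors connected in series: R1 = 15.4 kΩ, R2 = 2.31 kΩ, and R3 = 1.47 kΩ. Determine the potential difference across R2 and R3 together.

Series total: ΣR = 15.4 + 2.31 + 1.47 = 19.18 kΩ.
R_{R2..R3} = 2.31 + 1.47 = 3.780 kΩ.
V = V_DC · R/ΣR = 32.9 × 0.1971 = 6.484 V.

V ≈ 6.48 V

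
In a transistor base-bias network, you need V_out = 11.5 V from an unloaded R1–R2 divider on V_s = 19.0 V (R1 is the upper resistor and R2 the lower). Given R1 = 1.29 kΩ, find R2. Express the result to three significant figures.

R2 ≈ 1.98 kΩ

Required fraction k = V_out/V_s = 0.6053.
Rearranging, R2 = R1·k/(1−k) = 1.29 × 1.533 = 1.978 kΩ.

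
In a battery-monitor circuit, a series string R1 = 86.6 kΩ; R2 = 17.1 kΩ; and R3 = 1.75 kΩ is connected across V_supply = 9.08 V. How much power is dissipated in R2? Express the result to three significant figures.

P ≈ 0.127 mW

Series current I = V_supply/ΣR = 9.08/105.4 = 0.08611 mA.
V(R2) = I·R = 1.472 V; P = V·I = 1.472 × 0.08611 = 0.1268 mW.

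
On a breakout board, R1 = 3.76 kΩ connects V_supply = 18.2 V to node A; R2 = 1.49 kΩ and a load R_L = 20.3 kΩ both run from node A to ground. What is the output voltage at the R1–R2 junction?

V_out ≈ 4.91 V

First combine the lower leg with the load: R2 ‖ R_L = 1.388 kΩ.
Voltage divider with the loaded lower leg: V_out = 18.2 × 1.388/(3.76 + 1.388) = 18.2 × 0.2696 = 4.907 V.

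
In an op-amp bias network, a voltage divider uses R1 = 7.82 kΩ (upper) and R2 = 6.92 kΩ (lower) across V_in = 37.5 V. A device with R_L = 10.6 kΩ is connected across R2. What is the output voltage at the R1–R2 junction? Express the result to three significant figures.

R2 ‖ R_L = (6.92 × 10.6)/(6.92 + 10.6) = 4.187 kΩ.
Then V_out = V_in · R2'/(R1 + R2') = 37.5 × 4.187/12.01 = 13.08 V.
(Unloaded it would be 17.6 V; the load pulls it down.)

V_out ≈ 13.1 V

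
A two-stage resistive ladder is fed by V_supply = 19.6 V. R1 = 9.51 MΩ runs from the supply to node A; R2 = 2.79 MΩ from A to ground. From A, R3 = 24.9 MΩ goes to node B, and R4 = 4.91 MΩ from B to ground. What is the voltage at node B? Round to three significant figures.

The second stage (R3 + R4 = 29.81 MΩ) loads node A in parallel with R2.
R2 ‖ (R3+R4) = 2.551 MΩ.
First divider: V_A = V_supply · 2.551/(9.51 + 2.551) = 4.146 V.
Stage 2 is unloaded, so V_B = V_A · R4/(R3+R4) = 4.146 × 4.91/29.81 = 0.6829 V.

V_B ≈ 0.683 V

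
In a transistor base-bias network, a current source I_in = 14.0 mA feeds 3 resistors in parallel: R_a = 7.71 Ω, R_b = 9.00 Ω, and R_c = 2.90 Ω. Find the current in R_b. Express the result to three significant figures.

I ≈ 2.66 mA

ΣG = 1/7.71 + 1/9.00 + 1/2.90 = 0.5856.
Current divider: I(R_b) = I_in · G_k/ΣG = 14.0 × (0.1111/0.5856) = 14.0 × 0.1897 = 2.656 mA.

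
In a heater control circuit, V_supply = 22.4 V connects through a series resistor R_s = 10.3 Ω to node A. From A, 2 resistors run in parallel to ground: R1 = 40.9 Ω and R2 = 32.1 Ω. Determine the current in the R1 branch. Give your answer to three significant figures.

Equivalent of the parallel group: R_p = 17.98 Ω.
V_A = 22.4 × 17.98/28.28 = 14.24 V.
Branch current I = V_A/R1 = 14.24/40.9 = 0.3482 A.
(Equivalently: I_total = 0.7919 A, then current-divider fraction G_k/ΣG = 0.4397.)

I ≈ 0.348 A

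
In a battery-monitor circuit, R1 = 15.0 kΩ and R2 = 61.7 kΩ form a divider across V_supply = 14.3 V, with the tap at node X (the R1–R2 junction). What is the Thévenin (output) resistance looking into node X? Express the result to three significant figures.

R_th ≈ 12.1 kΩ

Zeroing V_supply shorts the top of R1 to ground, so R_th = R1 ‖ R2 = 12.07 kΩ.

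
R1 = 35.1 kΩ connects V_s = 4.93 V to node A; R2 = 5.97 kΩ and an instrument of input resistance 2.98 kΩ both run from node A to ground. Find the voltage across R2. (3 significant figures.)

V_out ≈ 0.264 V

First combine the lower leg with the load: R2 ‖ R_L = 1.988 kΩ.
Voltage divider with the loaded lower leg: V_out = 4.93 × 1.988/(35.1 + 1.988) = 4.93 × 0.05360 = 0.2642 V.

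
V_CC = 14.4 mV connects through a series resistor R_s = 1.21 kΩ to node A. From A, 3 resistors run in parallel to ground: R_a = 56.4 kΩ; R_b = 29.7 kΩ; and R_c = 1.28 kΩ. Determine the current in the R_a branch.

I ≈ 0.127 µA

Equivalent of the parallel group: R_p = 1.201 kΩ.
V_A by voltage divider: V_A = 14.4 × 1.201/(1.21 + 1.201) = 7.173 mV.
Branch current I = V_A/R_a = 7.173/56.4 = 0.1272 µA.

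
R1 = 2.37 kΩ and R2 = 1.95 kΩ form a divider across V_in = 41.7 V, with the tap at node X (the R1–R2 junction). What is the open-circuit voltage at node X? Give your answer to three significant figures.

Open-circuit (no load on X): V_th = V_in · R2/(R1 + R2) = 41.7 × 1.95/(2.370 + 1.95) = 18.82 V.

V_th ≈ 18.8 V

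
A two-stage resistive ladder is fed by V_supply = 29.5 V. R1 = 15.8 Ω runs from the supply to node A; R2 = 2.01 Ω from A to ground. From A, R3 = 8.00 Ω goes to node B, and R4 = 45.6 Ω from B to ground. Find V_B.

The second stage (R3 + R4 = 53.60 Ω) loads node A in parallel with R2.
Effective lower resistance at A: R2 ‖ 53.60 = 1.937 Ω.
V_A = 29.5 × 1.937/(15.8 + 1.937) = 3.222 V.
Then the unloaded second divider: V_B = V_A × R4/(R3+R4) = 3.222 × 0.8507 = 2.741 V.

V_B ≈ 2.74 V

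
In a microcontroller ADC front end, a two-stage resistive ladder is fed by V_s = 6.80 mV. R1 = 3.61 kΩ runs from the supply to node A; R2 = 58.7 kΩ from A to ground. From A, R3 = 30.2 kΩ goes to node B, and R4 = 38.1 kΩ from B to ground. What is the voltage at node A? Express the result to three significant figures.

V_A ≈ 6.10 mV

Node A sees R2 in parallel with the series input of stage 2, R3 + R4 = 68.30 kΩ.
R2 ‖ (R3+R4) = 31.57 kΩ.
V_A = 6.80 × 31.57/(3.61 + 31.57) = 6.102 mV.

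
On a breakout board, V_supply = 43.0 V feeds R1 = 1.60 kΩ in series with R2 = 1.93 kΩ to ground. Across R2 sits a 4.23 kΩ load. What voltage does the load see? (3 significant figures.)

V_out ≈ 19.5 V

First combine the lower leg with the load: R2 ‖ R_L = 1.325 kΩ.
Then V_out = V_supply · R2'/(R1 + R2') = 43.0 × 1.325/2.925 = 19.48 V.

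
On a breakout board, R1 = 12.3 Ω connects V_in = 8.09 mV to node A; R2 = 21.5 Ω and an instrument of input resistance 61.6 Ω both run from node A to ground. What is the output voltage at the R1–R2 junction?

R2 ‖ R_L = (21.5 × 61.6)/(21.5 + 61.6) = 15.94 Ω.
Now apply the divider: V_out = 8.09 × 0.5644 = 4.566 mV.
(Unloaded it would be 5.15 mV; the load pulls it down.)

V_out ≈ 4.57 mV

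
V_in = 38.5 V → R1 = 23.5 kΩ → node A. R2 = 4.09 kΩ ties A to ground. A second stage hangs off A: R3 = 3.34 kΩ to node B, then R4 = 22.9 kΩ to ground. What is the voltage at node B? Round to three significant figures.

The second stage (R3 + R4 = 26.24 kΩ) loads node A in parallel with R2.
R2 ‖ (R3+R4) = 3.538 kΩ.
First divider: V_A = V_in · 3.538/(23.5 + 3.538) = 5.038 V.
Then the unloaded second divider: V_B = V_A × R4/(R3+R4) = 5.038 × 0.8727 = 4.397 V.

V_B ≈ 4.40 V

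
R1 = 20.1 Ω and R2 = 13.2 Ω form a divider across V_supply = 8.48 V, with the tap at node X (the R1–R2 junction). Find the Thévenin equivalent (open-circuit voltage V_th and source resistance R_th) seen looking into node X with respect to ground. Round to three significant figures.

V_th ≈ 3.36 V, R_th ≈ 7.97 Ω

With X open, the divider is unloaded: V_th = 8.48 × 13.2/33.30 = 3.361 V.
Looking into X with the source shorted: R_th = R1·R2/(R1+R2) = 20.10 × 13.2/33.30 = 7.968 Ω.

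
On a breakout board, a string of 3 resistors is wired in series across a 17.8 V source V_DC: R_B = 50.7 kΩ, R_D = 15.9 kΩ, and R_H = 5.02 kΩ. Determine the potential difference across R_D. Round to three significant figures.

Series total: ΣR = 50.7 + 15.9 + 5.02 = 71.62 kΩ.
V = V_DC · R/ΣR = 17.8 × 0.2220 = 3.952 V.

V ≈ 3.95 V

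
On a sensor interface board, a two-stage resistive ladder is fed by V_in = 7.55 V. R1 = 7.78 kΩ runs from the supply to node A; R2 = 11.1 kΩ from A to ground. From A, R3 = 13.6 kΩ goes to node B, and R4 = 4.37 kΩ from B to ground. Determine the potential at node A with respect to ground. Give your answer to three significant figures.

Node A sees R2 in parallel with the series input of stage 2, R3 + R4 = 17.97 kΩ.
Effective lower resistance at A: R2 ‖ 17.97 = 6.862 kΩ.
So V_A = 7.55 × 0.4686 = 3.538 V.

V_A ≈ 3.54 V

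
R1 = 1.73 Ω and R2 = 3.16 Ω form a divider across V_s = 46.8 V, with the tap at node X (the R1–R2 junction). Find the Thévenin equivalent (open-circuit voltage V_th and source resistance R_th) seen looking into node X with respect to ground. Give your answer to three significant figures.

Open-circuit (no load on X): V_th = V_s · R2/(R1 + R2) = 46.8 × 3.16/(1.730 + 3.16) = 30.24 V.
Zeroing V_s shorts the top of R1 to ground, so R_th = R1 ‖ R2 = 1.118 Ω.

V_th ≈ 30.2 V, R_th ≈ 1.12 Ω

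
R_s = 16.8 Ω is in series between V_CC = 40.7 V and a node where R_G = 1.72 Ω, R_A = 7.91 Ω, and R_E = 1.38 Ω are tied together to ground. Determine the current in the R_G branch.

I ≈ 0.944 A

Combine the parallel branches: R_p = (1/1.72 + 1/7.91 + 1/1.38)⁻¹ = 0.6981 Ω.
V_A by voltage divider: V_A = 40.7 × 0.6981/(16.8 + 0.6981) = 1.624 V.
Branch current I = V_A/R_G = 1.624/1.72 = 0.9440 A.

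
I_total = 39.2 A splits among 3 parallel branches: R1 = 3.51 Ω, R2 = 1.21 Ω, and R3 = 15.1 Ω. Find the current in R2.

Conductances: ΣG = 1/3.51 + 1/1.21 + 1/15.1 = 1.178 (1/Ω).
By the current-divider rule, I = I_total · G_k/ΣG = 39.2 × 0.7018 = 27.51 A.

I ≈ 27.5 A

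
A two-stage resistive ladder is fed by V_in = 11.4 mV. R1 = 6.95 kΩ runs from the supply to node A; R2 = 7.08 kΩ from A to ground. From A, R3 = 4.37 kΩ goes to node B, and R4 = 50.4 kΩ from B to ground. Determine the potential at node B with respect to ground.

Looking into the second stage from A: R3 + R4 = 54.77 kΩ appears in parallel with R2.
R2 ‖ (R3+R4) = 6.270 kΩ.
First divider: V_A = V_in · 6.270/(6.95 + 6.270) = 5.407 mV.
Stage 2 is unloaded, so V_B = V_A · R4/(R3+R4) = 5.407 × 50.4/54.77 = 4.975 mV.

V_B ≈ 4.98 mV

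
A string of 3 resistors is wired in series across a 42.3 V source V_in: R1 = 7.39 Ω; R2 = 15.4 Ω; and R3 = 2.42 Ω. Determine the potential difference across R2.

Series total: ΣR = 7.39 + 15.4 + 2.42 = 25.21 Ω.
By the voltage-divider rule, V = 42.3 × 15.40/25.21 = 25.84 V.

V ≈ 25.8 V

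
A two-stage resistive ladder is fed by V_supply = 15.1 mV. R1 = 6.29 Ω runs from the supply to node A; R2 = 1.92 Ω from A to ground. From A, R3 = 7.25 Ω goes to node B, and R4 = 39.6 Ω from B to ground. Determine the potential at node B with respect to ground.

Looking into the second stage from A: R3 + R4 = 46.85 Ω appears in parallel with R2.
R2 ‖ (R3+R4) = 1.844 Ω.
First divider: V_A = V_supply · 1.844/(6.29 + 1.844) = 3.424 mV.
V_B = V_A × 0.8453 = 2.894 mV.

V_B ≈ 2.89 mV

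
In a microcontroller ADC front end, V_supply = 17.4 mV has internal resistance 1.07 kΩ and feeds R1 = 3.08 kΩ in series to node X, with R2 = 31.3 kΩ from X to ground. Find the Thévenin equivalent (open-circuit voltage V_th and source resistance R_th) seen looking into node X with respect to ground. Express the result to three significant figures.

R1' = 1.07 + 3.08 = 4.150 kΩ (source resistance + R1).
Open-circuit (no load on X): V_th = V_supply · R2/(R1' + R2) = 17.4 × 31.3/(4.150 + 31.3) = 15.36 mV.
With V_supply suppressed (replaced by a short), R_th = R1' ‖ R2 = (4.150 × 31.3)/(4.150 + 31.3) = 3.664 kΩ.

V_th ≈ 15.4 mV, R_th ≈ 3.66 kΩ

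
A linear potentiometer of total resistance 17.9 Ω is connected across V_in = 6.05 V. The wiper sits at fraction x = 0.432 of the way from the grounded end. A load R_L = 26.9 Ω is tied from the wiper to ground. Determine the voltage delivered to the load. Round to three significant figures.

Split the track: R_lower = x·R_p = 7.733 Ω, R_upper = (1−x)·R_p = 10.17 Ω.
Lower segment in parallel with the load: 7.733 ‖ 26.9 = 6.006 Ω.
V_out = 6.05 × 6.006/(10.17 + 6.006) = 2.247 V.

V_out ≈ 2.25 V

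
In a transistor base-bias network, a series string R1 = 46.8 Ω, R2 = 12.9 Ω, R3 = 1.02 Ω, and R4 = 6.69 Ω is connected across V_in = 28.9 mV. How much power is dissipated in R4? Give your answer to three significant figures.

P ≈ 1.23 µW

Series current I = V_in/ΣR = 28.9/67.41 = 0.4287 mA.
P(R4) = I²·R4 = (0.4287)² × 6.69 = 1.230 µW.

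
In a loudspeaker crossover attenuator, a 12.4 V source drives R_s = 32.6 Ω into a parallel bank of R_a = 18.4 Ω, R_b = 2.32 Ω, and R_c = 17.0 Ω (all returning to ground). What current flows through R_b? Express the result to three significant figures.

I ≈ 0.285 A

Combine the parallel branches: R_p = (1/18.4 + 1/2.32 + 1/17.0)⁻¹ = 1.838 Ω.
V_A = 12.4 × 1.838/34.44 = 0.6616 V.
I(R_b) = V_A / R_b = 0.6616/2.32 = 0.2852 A.
(Check via current divider: I_total = 0.3601 A; share G_k/ΣG = 0.7920 → same result.)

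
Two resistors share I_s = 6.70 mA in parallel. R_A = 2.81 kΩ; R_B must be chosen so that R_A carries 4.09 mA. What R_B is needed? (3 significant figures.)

R_B ≈ 4.40 kΩ

In a two-way split, I_A/I_s = R_B/(R_A + R_B).
4.09/6.70 = R_B/(R_A + R_B) → R_B = R_A · (0.6104)/(1 − 0.6104) = 2.81 × 1.567 = 4.403 kΩ.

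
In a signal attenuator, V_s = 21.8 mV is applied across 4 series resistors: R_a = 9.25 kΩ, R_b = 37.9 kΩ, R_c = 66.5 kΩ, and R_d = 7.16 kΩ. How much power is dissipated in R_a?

The common current is I = 21.8/120.8 = 0.1804 µA.
V(R_a) = I·R = 1.669 mV; P = V·I = 1.669 × 0.1804 = 0.3012 nW.

P ≈ 0.301 nW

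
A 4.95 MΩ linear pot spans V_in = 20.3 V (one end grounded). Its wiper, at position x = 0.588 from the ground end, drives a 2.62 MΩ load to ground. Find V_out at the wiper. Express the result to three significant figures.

V_out ≈ 8.19 V

Split the track: R_lower = x·R_p = 2.911 MΩ, R_upper = (1−x)·R_p = 2.039 MΩ.
Lower segment in parallel with the load: 2.911 ‖ 2.62 = 1.379 MΩ.
Then V_out = V_in · 1.379/(2.039 + 1.379) = 8.189 V.
(Unloaded: V_out = x·V_in = 11.9 V.)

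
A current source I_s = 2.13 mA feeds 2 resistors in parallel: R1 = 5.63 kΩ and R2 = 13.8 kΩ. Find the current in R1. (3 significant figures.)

I ≈ 1.51 mA

With just two branches, the current splits inversely with resistance.
I(R1) = 2.13 × 13.8/(5.63 + 13.8) = 2.13 × 0.7102 = 1.513 mA.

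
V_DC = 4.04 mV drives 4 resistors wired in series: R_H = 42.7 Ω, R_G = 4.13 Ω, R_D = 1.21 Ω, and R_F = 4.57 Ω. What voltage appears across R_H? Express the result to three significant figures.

Series total: ΣR = 42.7 + 4.13 + 1.21 + 4.57 = 52.61 Ω.
V = V_DC · R/ΣR = 4.04 × 0.8116 = 3.279 mV.

V ≈ 3.28 mV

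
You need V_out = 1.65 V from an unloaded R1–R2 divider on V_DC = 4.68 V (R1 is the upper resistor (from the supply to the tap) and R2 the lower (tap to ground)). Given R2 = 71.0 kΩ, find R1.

R1 ≈ 130 kΩ

The divider ratio is R2/(R1+R2) = 1.65/4.68 = 0.3526.
So R1 = R2 · (V_DC/V_out − 1) = 71.0 × (4.68/1.65 − 1) = 71.0 × 1.836 = 130.4 kΩ.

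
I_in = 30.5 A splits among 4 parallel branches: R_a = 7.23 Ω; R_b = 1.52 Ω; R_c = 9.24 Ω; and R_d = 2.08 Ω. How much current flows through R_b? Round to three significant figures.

I ≈ 14.5 A

ΣG = 1/7.23 + 1/1.52 + 1/9.24 + 1/2.08 = 1.385.
Current divider: I(R_b) = I_in · G_k/ΣG = 30.5 × (0.6579/1.385) = 30.5 × 0.4749 = 14.49 A.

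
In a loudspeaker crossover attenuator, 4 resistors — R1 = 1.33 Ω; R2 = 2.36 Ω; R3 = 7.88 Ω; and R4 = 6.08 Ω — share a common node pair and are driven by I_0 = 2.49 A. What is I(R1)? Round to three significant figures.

Conductances: ΣG = 1/1.33 + 1/2.36 + 1/7.88 + 1/6.08 = 1.467 (1/Ω).
Current divider: I(R1) = I_0 · G_k/ΣG = 2.49 × (0.7519/1.467) = 2.49 × 0.5125 = 1.276 A.

I ≈ 1.28 A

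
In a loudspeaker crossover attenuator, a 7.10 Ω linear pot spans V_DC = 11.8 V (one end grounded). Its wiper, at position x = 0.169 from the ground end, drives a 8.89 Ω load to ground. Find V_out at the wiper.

V_out ≈ 1.79 V

The pot divides into 5.900 Ω above the wiper and 1.200 Ω below.
(x·R_p) ‖ R_L = 1.057 Ω.
Loaded-divider output: V_out = 11.8 × 0.1520 = 1.793 V.
(Unloaded: V_out = x·V_DC = 1.99 V.)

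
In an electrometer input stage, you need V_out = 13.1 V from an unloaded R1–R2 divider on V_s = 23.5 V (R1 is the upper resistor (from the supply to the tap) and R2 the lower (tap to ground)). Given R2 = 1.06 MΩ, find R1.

R1 ≈ 0.842 MΩ

V_out/V_s = R2/(R1+R2) = 0.5574.
So R1 = R2 · (V_s/V_out − 1) = 1.06 × (23.5/13.1 − 1) = 1.06 × 0.7939 = 0.8415 MΩ.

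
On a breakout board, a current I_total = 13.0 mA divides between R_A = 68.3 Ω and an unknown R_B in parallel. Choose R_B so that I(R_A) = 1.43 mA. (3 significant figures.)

R_B ≈ 8.44 Ω

The fraction through R_A equals R_B/(R_A+R_B).
1.43/13.0 = R_B/(R_A + R_B) → R_B = R_A · (0.1100)/(1 − 0.1100) = 68.3 × 0.1236 = 8.442 Ω.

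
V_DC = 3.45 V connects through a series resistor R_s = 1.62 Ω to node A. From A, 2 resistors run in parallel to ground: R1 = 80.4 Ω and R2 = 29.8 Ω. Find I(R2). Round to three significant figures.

I ≈ 0.108 A

Parallel bank: R_p = 1/(1/80.4 + 1/29.8) = 21.74 Ω.
V_A = 3.45 × 21.74/23.36 = 3.211 V.
I(R2) = V_A / R2 = 3.211/29.8 = 0.1077 A.
(Check via current divider: I_total = 0.1477 A; share G_k/ΣG = 0.7296 → same result.)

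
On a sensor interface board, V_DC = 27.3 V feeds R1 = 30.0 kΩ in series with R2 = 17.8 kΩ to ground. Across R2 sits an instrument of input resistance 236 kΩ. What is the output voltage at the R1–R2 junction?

R2 ‖ R_L = (17.8 × 236)/(17.8 + 236) = 16.55 kΩ.
Voltage divider with the loaded lower leg: V_out = 27.3 × 16.55/(30.0 + 16.55) = 27.3 × 0.3556 = 9.707 V.

V_out ≈ 9.71 V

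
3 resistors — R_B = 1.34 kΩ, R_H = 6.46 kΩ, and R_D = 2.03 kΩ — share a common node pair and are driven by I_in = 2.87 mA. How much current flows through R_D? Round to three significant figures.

Total conductance ΣG = 1/1.34 + 1/6.46 + 1/2.03 = 1.394 (units of 1/kΩ).
By the current-divider rule, I = I_in · G_k/ΣG = 2.87 × 0.3535 = 1.014 mA.

I ≈ 1.01 mA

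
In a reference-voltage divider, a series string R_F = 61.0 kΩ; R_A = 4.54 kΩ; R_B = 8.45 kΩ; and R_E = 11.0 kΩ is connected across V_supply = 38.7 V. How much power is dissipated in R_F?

P ≈ 12.6 mW

ΣR = 84.99 kΩ → I = 38.7/84.99 = 0.4553 mA.
P(R_F) = I²·R_F = (0.4553)² × 61.0 = 12.65 mW.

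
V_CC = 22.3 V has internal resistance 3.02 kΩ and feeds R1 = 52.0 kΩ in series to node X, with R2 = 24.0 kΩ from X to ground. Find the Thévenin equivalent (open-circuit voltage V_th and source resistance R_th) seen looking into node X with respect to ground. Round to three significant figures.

R1' = 3.02 + 52.0 = 55.02 kΩ (source resistance + R1).
V_th is the unloaded tap voltage: V_CC · R2/(R1'+R2) = 22.3 × 0.3037 = 6.773 V.
With V_CC suppressed (replaced by a short), R_th = R1' ‖ R2 = (55.02 × 24.0)/(55.02 + 24.0) = 16.71 kΩ.

V_th ≈ 6.77 V, R_th ≈ 16.7 kΩ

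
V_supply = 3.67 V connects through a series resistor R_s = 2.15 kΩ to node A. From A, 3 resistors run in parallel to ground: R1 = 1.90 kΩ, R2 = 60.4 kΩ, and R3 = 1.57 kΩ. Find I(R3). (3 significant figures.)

I ≈ 0.661 mA

Parallel bank: R_p = 1/(1/1.90 + 1/60.4 + 1/1.57) = 0.8476 kΩ.
V_A = 3.67 × 0.8476/2.998 = 1.038 V.
I(R3) = V_A / R3 = 1.038/1.57 = 0.6610 mA.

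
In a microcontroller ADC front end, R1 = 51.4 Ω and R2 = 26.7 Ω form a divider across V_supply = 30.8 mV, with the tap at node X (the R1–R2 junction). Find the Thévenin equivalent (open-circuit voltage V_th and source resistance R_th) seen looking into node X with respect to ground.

V_th ≈ 10.5 mV, R_th ≈ 17.6 Ω

V_th is the unloaded tap voltage: V_supply · R2/(R1+R2) = 30.8 × 0.3419 = 10.53 mV.
Zeroing V_supply shorts the top of R1 to ground, so R_th = R1 ‖ R2 = 17.57 Ω.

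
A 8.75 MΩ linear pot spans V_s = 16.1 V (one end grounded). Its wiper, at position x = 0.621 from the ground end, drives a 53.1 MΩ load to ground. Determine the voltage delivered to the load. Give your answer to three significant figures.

Lower segment x·R_p = 5.434 MΩ; upper segment (1−x)·R_p = 3.316 MΩ.
(x·R_p) ‖ R_L = 4.929 MΩ.
Then V_out = V_s · 4.929/(3.316 + 4.929) = 9.625 V.

V_out ≈ 9.62 V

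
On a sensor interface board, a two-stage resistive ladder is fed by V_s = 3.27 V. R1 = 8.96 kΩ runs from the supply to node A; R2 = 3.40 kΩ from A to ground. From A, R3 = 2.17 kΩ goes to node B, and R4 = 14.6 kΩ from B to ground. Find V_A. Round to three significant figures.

Looking into the second stage from A: R3 + R4 = 16.77 kΩ appears in parallel with R2.
Effective lower resistance at A: R2 ‖ 16.77 = 2.827 kΩ.
V_A = 3.27 × 2.827/(8.96 + 2.827) = 0.7843 V.

V_A ≈ 0.784 V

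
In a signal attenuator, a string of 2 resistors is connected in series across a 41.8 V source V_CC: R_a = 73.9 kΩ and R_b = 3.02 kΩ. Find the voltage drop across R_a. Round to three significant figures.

Total series resistance ΣR = 73.9 + 3.02 = 76.92 kΩ.
Voltage divider: V = V_CC · (73.90 / 76.92) = 41.8 × 0.9607 = 40.16 V.

V ≈ 40.2 V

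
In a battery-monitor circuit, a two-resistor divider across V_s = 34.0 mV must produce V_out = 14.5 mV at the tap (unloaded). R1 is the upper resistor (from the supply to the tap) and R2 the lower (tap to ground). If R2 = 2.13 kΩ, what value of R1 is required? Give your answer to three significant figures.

R1 ≈ 2.86 kΩ

Required fraction k = V_out/V_s = 0.4265.
So R1 = R2 · (V_s/V_out − 1) = 2.13 × (34.0/14.5 − 1) = 2.13 × 1.345 = 2.864 kΩ.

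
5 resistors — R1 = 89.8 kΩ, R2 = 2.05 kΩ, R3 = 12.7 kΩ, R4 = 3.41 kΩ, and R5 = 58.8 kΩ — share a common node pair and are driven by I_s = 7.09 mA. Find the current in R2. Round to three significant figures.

I ≈ 3.89 mA

Conductances: ΣG = 1/89.8 + 1/2.05 + 1/12.7 + 1/3.41 + 1/58.8 = 0.8879 (1/kΩ).
By the current-divider rule, I = I_s · G_k/ΣG = 7.09 × 0.5494 = 3.895 mA.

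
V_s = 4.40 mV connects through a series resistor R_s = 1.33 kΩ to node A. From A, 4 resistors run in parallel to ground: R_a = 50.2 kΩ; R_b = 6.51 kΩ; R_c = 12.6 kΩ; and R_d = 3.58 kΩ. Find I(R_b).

I ≈ 0.396 µA

Parallel bank: R_p = 1/(1/50.2 + 1/6.51 + 1/12.6 + 1/3.58) = 1.879 kΩ.
Node voltage V_A = V_s · R_p/(R_s + R_p) = 4.40 × 0.5855 = 2.576 mV.
I(R_b) = V_A / R_b = 2.576/6.51 = 0.3957 µA.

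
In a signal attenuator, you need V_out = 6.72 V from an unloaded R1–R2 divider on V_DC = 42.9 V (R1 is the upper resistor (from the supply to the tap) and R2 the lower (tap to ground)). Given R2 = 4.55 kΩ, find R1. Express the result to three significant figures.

R1 ≈ 24.5 kΩ

Required fraction k = V_out/V_DC = 0.1566.
Rearranging, R1 = R2·(1−k)/k = 4.55 × 5.384 = 24.50 kΩ.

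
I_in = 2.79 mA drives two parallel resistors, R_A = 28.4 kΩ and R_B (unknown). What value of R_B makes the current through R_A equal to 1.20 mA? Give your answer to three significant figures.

R_B ≈ 21.4 kΩ

In a two-way split, I_A/I_in = R_B/(R_A + R_B).
With f = 0.4301, R_B = R_A · f/(1−f) = 28.4 × 0.7547 = 21.43 kΩ.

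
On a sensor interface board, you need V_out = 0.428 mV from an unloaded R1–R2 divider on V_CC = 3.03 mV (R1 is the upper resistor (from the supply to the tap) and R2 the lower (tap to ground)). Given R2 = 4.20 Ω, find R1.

R1 ≈ 25.5 Ω

Required fraction k = V_out/V_CC = 0.1413.
Rearranging, R1 = R2·(1−k)/k = 4.20 × 6.079 = 25.53 Ω.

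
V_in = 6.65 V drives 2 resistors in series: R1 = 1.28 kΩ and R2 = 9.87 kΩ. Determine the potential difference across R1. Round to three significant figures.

V ≈ 0.763 V

Total series resistance ΣR = 1.28 + 9.87 = 11.15 kΩ.
Voltage divider: V = V_in · (1.280 / 11.15) = 6.65 × 0.1148 = 0.7634 V.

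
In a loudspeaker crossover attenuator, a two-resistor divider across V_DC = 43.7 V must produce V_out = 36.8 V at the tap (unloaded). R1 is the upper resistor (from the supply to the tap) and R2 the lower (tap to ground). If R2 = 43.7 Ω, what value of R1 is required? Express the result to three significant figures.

R1 ≈ 8.19 Ω

The divider ratio is R2/(R1+R2) = 36.8/43.7 = 0.8421.
Rearranging, R1 = R2·(1−k)/k = 43.7 × 0.1875 = 8.194 Ω.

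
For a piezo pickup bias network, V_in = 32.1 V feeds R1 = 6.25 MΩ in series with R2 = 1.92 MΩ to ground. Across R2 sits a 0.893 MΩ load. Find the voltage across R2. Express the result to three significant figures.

V_out ≈ 2.85 V

First combine the lower leg with the load: R2 ‖ R_L = 0.6095 MΩ.
Voltage divider with the loaded lower leg: V_out = 32.1 × 0.6095/(6.25 + 0.6095) = 32.1 × 0.08886 = 2.852 V.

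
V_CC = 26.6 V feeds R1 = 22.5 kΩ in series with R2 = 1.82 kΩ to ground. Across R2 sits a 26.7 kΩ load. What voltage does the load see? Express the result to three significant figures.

V_out ≈ 1.87 V

The load sits in parallel with R2, giving an effective lower resistance R2' = R2·R_L/(R2+R_L) = 1.704 kΩ.
Voltage divider with the loaded lower leg: V_out = 26.6 × 1.704/(22.5 + 1.704) = 26.6 × 0.07040 = 1.873 V.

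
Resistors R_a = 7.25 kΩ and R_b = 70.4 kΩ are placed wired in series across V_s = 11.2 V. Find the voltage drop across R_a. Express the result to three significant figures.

V ≈ 1.05 V

Series total: ΣR = 7.25 + 70.4 = 77.65 kΩ.
By the voltage-divider rule, V = 11.2 × 7.250/77.65 = 1.046 V.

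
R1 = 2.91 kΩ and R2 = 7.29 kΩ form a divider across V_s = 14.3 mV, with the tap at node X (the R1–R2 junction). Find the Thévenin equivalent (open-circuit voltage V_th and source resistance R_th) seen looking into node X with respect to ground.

V_th ≈ 10.2 mV, R_th ≈ 2.08 kΩ

V_th is the unloaded tap voltage: V_s · R2/(R1+R2) = 14.3 × 0.7147 = 10.22 mV.
With V_s suppressed (replaced by a short), R_th = R1 ‖ R2 = (2.910 × 7.29)/(2.910 + 7.29) = 2.080 kΩ.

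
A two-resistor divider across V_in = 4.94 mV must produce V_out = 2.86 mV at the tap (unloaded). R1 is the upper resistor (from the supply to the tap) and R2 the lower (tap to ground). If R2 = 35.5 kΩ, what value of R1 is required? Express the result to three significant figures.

R1 ≈ 25.8 kΩ

V_out/V_in = R2/(R1+R2) = 0.5789.
So R1 = R2 · (V_in/V_out − 1) = 35.5 × (4.94/2.86 − 1) = 35.5 × 0.7273 = 25.82 kΩ.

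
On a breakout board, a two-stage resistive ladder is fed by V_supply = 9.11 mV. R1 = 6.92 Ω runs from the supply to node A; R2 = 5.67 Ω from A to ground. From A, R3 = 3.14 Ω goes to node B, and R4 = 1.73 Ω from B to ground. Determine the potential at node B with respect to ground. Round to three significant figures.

Looking into the second stage from A: R3 + R4 = 4.870 Ω appears in parallel with R2.
R2 ‖ (R3+R4) = 2.620 Ω.
So V_A = 9.11 × 0.2746 = 2.502 mV.
Stage 2 is unloaded, so V_B = V_A · R4/(R3+R4) = 2.502 × 1.73/4.870 = 0.8887 mV.

V_B ≈ 0.889 mV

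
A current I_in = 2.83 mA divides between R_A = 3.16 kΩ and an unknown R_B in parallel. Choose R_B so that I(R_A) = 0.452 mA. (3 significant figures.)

R_B ≈ 0.601 kΩ

In a two-way split, I_A/I_in = R_B/(R_A + R_B).
With f = 0.1597, R_B = R_A · f/(1−f) = 3.16 × 0.1901 = 0.6006 kΩ.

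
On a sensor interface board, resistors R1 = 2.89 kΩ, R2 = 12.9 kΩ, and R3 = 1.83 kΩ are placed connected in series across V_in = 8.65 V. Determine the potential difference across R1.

V ≈ 1.42 V

Series total: ΣR = 2.89 + 12.9 + 1.83 = 17.62 kΩ.
Voltage divider: V = V_in · (2.890 / 17.62) = 8.65 × 0.1640 = 1.419 V.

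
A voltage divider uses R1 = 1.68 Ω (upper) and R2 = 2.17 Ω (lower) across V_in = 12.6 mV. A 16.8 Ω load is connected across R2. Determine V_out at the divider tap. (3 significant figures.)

The load sits in parallel with R2, giving an effective lower resistance R2' = R2·R_L/(R2+R_L) = 1.922 Ω.
Voltage divider with the loaded lower leg: V_out = 12.6 × 1.922/(1.68 + 1.922) = 12.6 × 0.5336 = 6.723 mV.

V_out ≈ 6.72 mV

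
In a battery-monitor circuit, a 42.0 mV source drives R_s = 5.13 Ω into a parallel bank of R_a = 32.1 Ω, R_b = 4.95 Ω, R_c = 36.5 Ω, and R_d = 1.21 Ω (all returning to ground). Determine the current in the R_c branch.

I ≈ 0.175 mA

Combine the parallel branches: R_p = (1/32.1 + 1/4.95 + 1/36.5 + 1/1.21)⁻¹ = 0.9199 Ω.
V_A = 42.0 × 0.9199/6.050 = 6.386 mV.
I(R_c) = V_A / R_c = 6.386/36.5 = 0.1750 mA.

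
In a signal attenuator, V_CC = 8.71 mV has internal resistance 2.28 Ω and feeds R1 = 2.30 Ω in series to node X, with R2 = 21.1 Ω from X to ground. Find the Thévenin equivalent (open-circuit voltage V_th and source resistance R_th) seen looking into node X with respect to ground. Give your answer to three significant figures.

V_th ≈ 7.16 mV, R_th ≈ 3.76 Ω

R1' = 2.28 + 2.30 = 4.580 Ω (source resistance + R1).
With X open, the divider is unloaded: V_th = 8.71 × 21.1/25.68 = 7.157 mV.
With V_CC suppressed (replaced by a short), R_th = R1' ‖ R2 = (4.580 × 21.1)/(4.580 + 21.1) = 3.763 Ω.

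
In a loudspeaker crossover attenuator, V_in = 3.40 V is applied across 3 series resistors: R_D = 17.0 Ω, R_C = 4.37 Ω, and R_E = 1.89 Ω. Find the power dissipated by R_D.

P ≈ 0.363 W

Series current I = V_in/ΣR = 3.40/23.26 = 0.1462 A.
V(R_D) = I·R = 2.485 V; P = V·I = 2.485 × 0.1462 = 0.3632 W.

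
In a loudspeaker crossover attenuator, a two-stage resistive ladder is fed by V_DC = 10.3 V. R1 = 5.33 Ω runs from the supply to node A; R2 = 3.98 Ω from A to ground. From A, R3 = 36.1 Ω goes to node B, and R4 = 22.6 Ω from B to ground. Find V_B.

Looking into the second stage from A: R3 + R4 = 58.70 Ω appears in parallel with R2.
Effective lower resistance at A: R2 ‖ 58.70 = 3.727 Ω.
V_A = 10.3 × 3.727/(5.33 + 3.727) = 4.239 V.
V_B = V_A × 0.3850 = 1.632 V.

V_B ≈ 1.63 V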